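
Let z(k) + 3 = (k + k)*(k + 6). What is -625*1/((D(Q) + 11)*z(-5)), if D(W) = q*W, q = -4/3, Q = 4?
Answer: 1875/221 ≈ 8.4842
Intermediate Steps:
q = -4/3 (q = -4*1/3 = -4/3 ≈ -1.3333)
z(k) = -3 + 2*k*(6 + k) (z(k) = -3 + (k + k)*(k + 6) = -3 + (2*k)*(6 + k) = -3 + 2*k*(6 + k))
D(W) = -4*W/3
-625*1/((D(Q) + 11)*z(-5)) = -625*1/((-4/3*4 + 11)*(-3 + 2*(-5)**2 + 12*(-5))) = -625*1/((-16/3 + 11)*(-3 + 2*25 - 60)) = -625*3/(17*(-3 + 50 - 60)) = -625/((17/3)*(-13)) = -625/(-221/3) = -625*(-3/221) = 1875/221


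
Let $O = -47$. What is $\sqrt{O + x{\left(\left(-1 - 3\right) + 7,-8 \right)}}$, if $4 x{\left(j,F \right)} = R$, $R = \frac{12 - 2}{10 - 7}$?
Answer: $\frac{i \sqrt{1662}}{6} \approx 6.7946 i$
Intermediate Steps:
$R = \frac{10}{3} \approx 3.3333$
$x{\left(j,F \right)} = \frac{5}{6}$ ($x{\left(j,F \right)} = \frac{1}{4} \cdot \frac{10}{3} = \frac{5}{6}$)
$\sqrt{O + x{\left(\left(-1 - 3\right) + 7,-8 \right)}} = \sqrt{-47 + \frac{5}{6}} = \sqrt{- \frac{277}{6}} = \frac{i \sqrt{1662}}{6}$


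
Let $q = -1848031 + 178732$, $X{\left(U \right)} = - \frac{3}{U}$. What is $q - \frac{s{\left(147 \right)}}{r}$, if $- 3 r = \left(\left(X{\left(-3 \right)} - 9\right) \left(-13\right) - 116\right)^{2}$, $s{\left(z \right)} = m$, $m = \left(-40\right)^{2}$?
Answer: $- \frac{5007797}{3} \approx -1.6693 \cdot 10^{6}$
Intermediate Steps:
$m = 1600$
$s{\left(z \right)} = 1600$
$q = -1669299$
$r = -48$ ($r = - \frac{\left(\left(- \frac{3}{-3} - 9\right) \left(-13\right) - 116\right)^{2}}{3} = - \frac{\left(\left(\left(-3\right) \left(- \frac{1}{3}\right) - 9\right) \left(-13\right) - 116\right)^{2}}{3} = - \frac{\left(\left(1 - 9\right) \left(-13\right) - 116\right)^{2}}{3} = - \frac{\left(\left(-8\right) \left(-13\right) - 116\right)^{2}}{3} = - \frac{\left(104 - 116\right)^{2}}{3} = - \frac{\left(-12\right)^{2}}{3} = \left(- \frac{1}{3}\right) 144 = -48$)
$q - \frac{s{\left(147 \right)}}{r} = -1669299 - \frac{1600}{-48} = -1669299 - 1600 \left(- \frac{1}{48}\right) = -1669299 - - \frac{100}{3} = -1669299 + \frac{100}{3} = - \frac{5007797}{3}$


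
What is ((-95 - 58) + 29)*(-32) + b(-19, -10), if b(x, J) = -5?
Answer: 3963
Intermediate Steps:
((-95 - 58) + 29)*(-32) + b(-19, -10) = ((-95 - 58) + 29)*(-32) - 5 = (-153 + 29)*(-32) - 5 = -124*(-32) - 5 = 3968 - 5 = 3963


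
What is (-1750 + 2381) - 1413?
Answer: -782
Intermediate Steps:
(-1750 + 2381) - 1413 = 631 - 1413 = -782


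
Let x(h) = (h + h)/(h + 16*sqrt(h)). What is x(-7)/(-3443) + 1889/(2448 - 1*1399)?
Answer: 1710491815/949878941 - 32*I*sqrt(7)/905509 ≈ 1.8007 - 9.3499e-5*I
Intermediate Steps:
x(h) = 2*h/(h + 16*sqrt(h)) (x(h) = (2*h)/(h + 16*sqrt(h)) = 2*h/(h + 16*sqrt(h)))
x(-7)/(-3443) + 1889/(2448 - 1*1399) = (2*(-7)/(-7 + 16*sqrt(-7)))/(-3443) + 1889/(2448 - 1*1399) = (2*(-7)/(-7 + 16*(I*sqrt(7))))*(-1/3443) + 1889/(2448 - 1399) = (2*(-7)/(-7 + 16*I*sqrt(7)))*(-1/3443) + 1889/1049 = -14/(-7 + 16*I*sqrt(7))*(-1/3443) + 1889*(1/1049) = 14/(3443*(-7 + 16*I*sqrt(7))) + 1889/1049 = 1889/1049 + 14/(3443*(-7 + 16*I*sqrt(7)))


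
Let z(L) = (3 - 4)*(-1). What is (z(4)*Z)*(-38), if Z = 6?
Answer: -228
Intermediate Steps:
z(L) = 1 (z(L) = -1*(-1) = 1)
(z(4)*Z)*(-38) = (1*6)*(-38) = 6*(-38) = -228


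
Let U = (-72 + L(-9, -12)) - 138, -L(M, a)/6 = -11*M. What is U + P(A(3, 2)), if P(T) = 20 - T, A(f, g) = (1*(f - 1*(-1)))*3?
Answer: -796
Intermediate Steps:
L(M, a) = 66*M (L(M, a) = -(-66)*M = 66*M)
A(f, g) = 3 + 3*f (A(f, g) = (1*(f + 1))*3 = (1*(1 + f))*3 = (1 + f)*3 = 3 + 3*f)
U = -804 (U = (-72 + 66*(-9)) - 138 = (-72 - 594) - 138 = -666 - 138 = -804)
U + P(A(3, 2)) = -804 + (20 - (3 + 3*3)) = -804 + (20 - (3 + 9)) = -804 + (20 - 1*12) = -804 + (20 - 12) = -804 + 8 = -796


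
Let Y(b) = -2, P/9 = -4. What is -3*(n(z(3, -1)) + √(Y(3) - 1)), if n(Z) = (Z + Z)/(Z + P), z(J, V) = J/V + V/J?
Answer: -30/59 - 3*I*√3 ≈ -0.50847 - 5.1962*I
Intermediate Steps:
P = -36 (P = 9*(-4) = -36)
n(Z) = 2*Z/(-36 + Z) (n(Z) = (Z + Z)/(Z - 36) = (2*Z)/(-36 + Z) = 2*Z/(-36 + Z))
-3*(n(z(3, -1)) + √(Y(3) - 1)) = -3*(2*(3/(-1) - 1/3)/(-36 + (3/(-1) - 1/3)) + √(-2 - 1)) = -3*(2*(3*(-1) - 1*⅓)/(-36 + (3*(-1) - 1*⅓)) + √(-3)) = -3*(2*(-3 - ⅓)/(-36 + (-3 - ⅓)) + I*√3) = -3*(2*(-10/3)/(-36 - 10/3) + I*√3) = -3*(2*(-10/3)/(-118/3) + I*√3) = -3*(2*(-10/3)*(-3/118) + I*√3) = -3*(10/59 + I*√3) = -30/59 - 3*I*√3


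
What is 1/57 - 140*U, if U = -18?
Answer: 143641/57 ≈ 2520.0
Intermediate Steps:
1/57 - 140*U = 1/57 - 140*(-18) = 1/57 + 2520 = 143641/57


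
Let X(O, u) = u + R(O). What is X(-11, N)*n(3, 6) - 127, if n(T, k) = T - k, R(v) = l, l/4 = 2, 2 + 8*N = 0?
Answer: -601/4 ≈ -150.25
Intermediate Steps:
N = -1/4 (N = -1/4 + (1/8)*0 = -1/4 + 0 = -1/4 ≈ -0.25000)
l = 8 (l = 4*2 = 8)
R(v) = 8
X(O, u) = 8 + u (X(O, u) = u + 8 = 8 + u)
X(-11, N)*n(3, 6) - 127 = (8 - 1/4)*(3 - 1*6) - 127 = 31*(3 - 6)/4 - 127 = (31/4)*(-3) - 127 = -93/4 - 127 = -601/4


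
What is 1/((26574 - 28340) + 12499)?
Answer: 1/10733 ≈ 9.3171e-5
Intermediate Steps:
1/((26574 - 28340) + 12499) = 1/(-1766 + 12499) = 1/10733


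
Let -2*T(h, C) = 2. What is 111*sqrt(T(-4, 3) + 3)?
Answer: 111*sqrt(2) ≈ 156.98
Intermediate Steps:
T(h, C) = -1 (T(h, C) = -1/2*2 = -1)
111*sqrt(T(-4, 3) + 3) = 111*sqrt(-1 + 3) = 111*sqrt(2)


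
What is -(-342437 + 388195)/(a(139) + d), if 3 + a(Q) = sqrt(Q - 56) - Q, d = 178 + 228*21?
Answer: -220736592/23270893 + 45758*sqrt(83)/23270893 ≈ -9.4676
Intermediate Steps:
d = 4966 (d = 178 + 4788 = 4966)
a(Q) = -3 + sqrt(-56 + Q) - Q (a(Q) = -3 + (sqrt(Q - 56) - Q) = -3 + (sqrt(-56 + Q) - Q) = -3 + sqrt(-56 + Q) - Q)
-(-342437 + 388195)/(a(139) + d) = -(-342437 + 388195)/((-3 + sqrt(-56 + 139) - 1*139) + 4966) = -45758/((-3 + sqrt(83) - 139) + 4966) = -45758/((-142 + sqrt(83)) + 4966) = -45758/(4824 + sqrt(83))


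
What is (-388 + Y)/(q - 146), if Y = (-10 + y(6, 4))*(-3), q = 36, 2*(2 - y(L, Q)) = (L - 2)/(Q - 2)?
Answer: 361/110 ≈ 3.2818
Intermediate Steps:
y(L, Q) = 2 - (-2 + L)/(2*(-2 + Q)) (y(L, Q) = 2 - (L - 2)/(2*(Q - 2)) = 2 - (-2 + L)/(2*(-2 + Q)))
Y = 27 (Y = (-10 + (-6 - 1*6 + 4*4)/(2*(-2 + 4)))*(-3) = (-10 + (½)*(-6 - 6 + 16)/2)*(-3) = (-10 + (½)*(½)*4)*(-3) = (-10 + 1)*(-3) = -9*(-3) = 27)
(-388 + Y)/(q - 146) = (-388 + 27)/(36 - 146) = -361/(-110) = -361*(-1/110) = 361/110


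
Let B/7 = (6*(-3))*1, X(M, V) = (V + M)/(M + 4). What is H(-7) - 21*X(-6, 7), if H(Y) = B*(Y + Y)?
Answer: 3549/2 ≈ 1774.5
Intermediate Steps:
X(M, V) = (M + V)/(4 + M)
B = -126 (B = 7*((6*(-3))*1) = 7*(-18*1) = 7*(-18) = -126)
H(Y) = -252*Y (H(Y) = -126*(Y + Y) = -252*Y)
H(-7) - 21*X(-6, 7) = -252*(-7) - 21*(-6 + 7)/(4 - 6) = 1764 - 21/(-2) = 1764 - (-21)/2 = 1764 - 21*(-½) = 1764 + 21/2 = 3549/2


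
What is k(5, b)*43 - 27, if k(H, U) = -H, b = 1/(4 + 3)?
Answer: -242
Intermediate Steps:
b = ⅐ (b = 1/7 = ⅐ ≈ 0.14286)
k(5, b)*43 - 27 = -1*5*43 - 27 = -5*43 - 27 = -215 - 27 = -242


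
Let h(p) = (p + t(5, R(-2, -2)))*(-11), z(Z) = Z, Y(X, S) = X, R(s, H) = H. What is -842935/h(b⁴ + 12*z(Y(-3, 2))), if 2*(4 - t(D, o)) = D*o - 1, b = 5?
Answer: 88730/693 ≈ 128.04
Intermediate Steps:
t(D, o) = 9/2 - D*o/2 (t(D, o) = 4 - (D*o - 1)/2 = 4 - (-1 + D*o)/2 = 4 + (½ - D*o/2) = 9/2 - D*o/2)
h(p) = -209/2 - 11*p (h(p) = (p + (9/2 - ½*5*(-2)))*(-11) = (p + (9/2 + 5))*(-11) = (p + 19/2)*(-11) = (19/2 + p)*(-11) = -209/2 - 11*p)
-842935/h(b⁴ + 12*z(Y(-3, 2))) = -842935/(-209/2 - 11*(5⁴ + 12*(-3))) = -842935/(-209/2 - 11*(625 - 36)) = -842935/(-209/2 - 11*589) = -842935/(-209/2 - 6479) = -842935/(-13167/2) = -842935*(-2/13167) = 88730/693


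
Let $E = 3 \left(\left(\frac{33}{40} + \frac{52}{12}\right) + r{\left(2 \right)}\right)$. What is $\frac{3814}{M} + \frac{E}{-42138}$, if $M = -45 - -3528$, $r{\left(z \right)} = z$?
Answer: $\frac{713953487}{652296240} \approx 1.0945$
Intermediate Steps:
$E = \frac{859}{40}$ ($E = 3 \left(\left(\frac{33}{40} + \frac{52}{12}\right) + 2\right) = 3 \left(\left(33 \cdot \frac{1}{40} + 52 \cdot \frac{1}{12}\right) + 2\right) = 3 \left(\left(\frac{33}{40} + \frac{13}{3}\right) + 2\right) = 3 \left(\frac{619}{120} + 2\right) = 3 \cdot \frac{859}{120} = \frac{859}{40} \approx 21.475$)
$M = 3483$ ($M = -45 + 3528 = 3483$)
$\frac{3814}{M} + \frac{E}{-42138} = \frac{3814}{3483} + \frac{859}{40 \left(-42138\right)} = 3814 \cdot \frac{1}{3483} + \frac{859}{40} \left(- \frac{1}{42138}\right) = \frac{3814}{3483} - \frac{859}{1685520} = \frac{713953487}{652296240}$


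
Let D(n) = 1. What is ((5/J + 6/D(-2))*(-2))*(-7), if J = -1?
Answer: 14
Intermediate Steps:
((5/J + 6/D(-2))*(-2))*(-7) = ((5/(-1) + 6/1)*(-2))*(-7) = ((5*(-1) + 6*1)*(-2))*(-7) = ((-5 + 6)*(-2))*(-7) = (1*(-2))*(-7) = -2*(-7) = 14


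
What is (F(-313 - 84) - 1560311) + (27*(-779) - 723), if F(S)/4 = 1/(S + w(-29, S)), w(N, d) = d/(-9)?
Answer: -1256161207/794 ≈ -1.5821e+6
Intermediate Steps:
w(N, d) = -d/9 (w(N, d) = d*(-1/9) = -d/9)
F(S) = 9/(2*S) (F(S) = 4/(S - S/9) = 4/((8*S/9)) = 4*(9/(8*S)) = 9/(2*S))
(F(-313 - 84) - 1560311) + (27*(-779) - 723) = (9/(2*(-313 - 84)) - 1560311) + (27*(-779) - 723) = ((9/2)/(-397) - 1560311) + (-21033 - 723) = ((9/2)*(-1/397) - 1560311) - 21756 = (-9/794 - 1560311) - 21756 = -1238886943/794 - 21756 = -1256161207/794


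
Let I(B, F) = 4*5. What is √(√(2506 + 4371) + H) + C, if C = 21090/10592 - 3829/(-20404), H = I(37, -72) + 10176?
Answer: 58859641/27014896 + √(10196 + 23*√13) ≈ 103.56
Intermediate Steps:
I(B, F) = 20
H = 10196 (H = 20 + 10176 = 10196)
C = 58859641/27014896 (C = 21090*(1/10592) - 3829*(-1/20404) = 10545/5296 + 3829/20404 = 58859641/27014896 ≈ 2.1788)
√(√(2506 + 4371) + H) + C = √(√(2506 + 4371) + 10196) + 58859641/27014896 = √(√6877 + 10196) + 58859641/27014896 = √(23*√13 + 10196) + 58859641/27014896 = √(10196 + 23*√13) + 58859641/27014896 = 58859641/27014896 + √(10196 + 23*√13)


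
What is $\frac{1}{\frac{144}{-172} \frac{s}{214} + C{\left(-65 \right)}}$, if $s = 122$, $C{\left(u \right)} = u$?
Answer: $- \frac{4601}{301261} \approx -0.015272$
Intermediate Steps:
$\frac{1}{\frac{144}{-172} \frac{s}{214} + C{\left(-65 \right)}} = \frac{1}{\frac{144}{-172} \cdot \frac{122}{214} - 65} = \frac{1}{144 \left(- \frac{1}{172}\right) 122 \cdot \frac{1}{214} - 65} = \frac{1}{\left(- \frac{36}{43}\right) \frac{61}{107} - 65} = \frac{1}{- \frac{2196}{4601} - 65} = \frac{1}{- \frac{301261}{4601}} = - \frac{4601}{301261}$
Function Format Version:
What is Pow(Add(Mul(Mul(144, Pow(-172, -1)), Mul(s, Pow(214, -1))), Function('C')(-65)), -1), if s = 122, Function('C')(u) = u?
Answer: Rational(-4601, 301261) ≈ -0.015272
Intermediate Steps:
Pow(Add(Mul(Mul(144, Pow(-172, -1)), Mul(s, Pow(214, -1))), Function('C')(-65)), -1) = Pow(Add(Mul(Mul(144, Pow(-172, -1)), Mul(122, Pow(214, -1))), -65), -1) = Pow(Add(Mul(Mul(144, Rational(-1, 172)), Mul(122, Rational(1, 214))), -65), -1) = Pow(Add(Mul(Rational(-36, 43), Rational(61, 107)), -65), -1) = Pow(Add(Rational(-2196, 4601), -65), -1) = Pow(Rational(-301261, 4601), -1) = Rational(-4601, 301261)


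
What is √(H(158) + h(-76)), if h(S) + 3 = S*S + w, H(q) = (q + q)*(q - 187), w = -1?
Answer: 8*I*√53 ≈ 58.241*I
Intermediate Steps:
H(q) = 2*q*(-187 + q) (H(q) = (2*q)*(-187 + q) = 2*q*(-187 + q))
h(S) = -4 + S² (h(S) = -3 + (S*S - 1) = -3 + (S² - 1) = -3 + (-1 + S²) = -4 + S²)
√(H(158) + h(-76)) = √(2*158*(-187 + 158) + (-4 + (-76)²)) = √(2*158*(-29) + (-4 + 5776)) = √(-9164 + 5772) = √(-3392) = 8*I*√53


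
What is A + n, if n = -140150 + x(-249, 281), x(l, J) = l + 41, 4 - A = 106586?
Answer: -246940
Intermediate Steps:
A = -106582 (A = 4 - 1*106586 = 4 - 106586 = -106582)
x(l, J) = 41 + l
n = -140358 (n = -140150 + (41 - 249) = -140150 - 208 = -140358)
A + n = -106582 - 140358 = -246940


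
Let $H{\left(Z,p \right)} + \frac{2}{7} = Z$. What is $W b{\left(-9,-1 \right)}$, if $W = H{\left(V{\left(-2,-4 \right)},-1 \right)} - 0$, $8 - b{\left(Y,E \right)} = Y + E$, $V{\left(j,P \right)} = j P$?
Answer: $\frac{972}{7} \approx 138.86$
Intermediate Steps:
$V{\left(j,P \right)} = P j$
$b{\left(Y,E \right)} = 8 - E - Y$ ($b{\left(Y,E \right)} = 8 - \left(Y + E\right) = 8 - \left(E + Y\right) = 8 - E - Y$)
$H{\left(Z,p \right)} = - \frac{2}{7} + Z$
$W = \frac{54}{7}$ ($W = \left(- \frac{2}{7} - -8\right) - 0 = \left(- \frac{2}{7} + 8\right) + 0 = \frac{54}{7} + 0 = \frac{54}{7} \approx 7.7143$)
$W b{\left(-9,-1 \right)} = \frac{54 \left(8 - -1 - -9\right)}{7} = \frac{54 \left(8 + 1 + 9\right)}{7} = \frac{54}{7} \cdot 18 = \frac{972}{7}$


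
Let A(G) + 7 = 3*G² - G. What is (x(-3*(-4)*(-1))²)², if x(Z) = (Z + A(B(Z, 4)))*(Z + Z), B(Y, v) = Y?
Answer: 10824321600000000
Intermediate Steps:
A(G) = -7 - G + 3*G² (A(G) = -7 + (3*G² - G) = -7 + (-G + 3*G²) = -7 - G + 3*G²)
x(Z) = 2*Z*(-7 + 3*Z²) (x(Z) = (Z + (-7 - Z + 3*Z²))*(Z + Z) = (-7 + 3*Z²)*(2*Z) = 2*Z*(-7 + 3*Z²))
(x(-3*(-4)*(-1))²)² = ((-14*(-3*(-4))*(-1) + 6*(-3*(-4)*(-1))³)²)² = ((-168*(-1) + 6*(12*(-1))³)²)² = ((-14*(-12) + 6*(-12)³)²)² = ((168 + 6*(-1728))²)² = ((168 - 10368)²)² = ((-10200)²)² = 104040000² = 10824321600000000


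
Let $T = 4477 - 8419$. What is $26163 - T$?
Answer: $30105$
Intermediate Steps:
$T = -3942$ ($T = 4477 - 8419 = -3942$)
$26163 - T = 26163 - -3942 = 26163 + 3942 = 30105$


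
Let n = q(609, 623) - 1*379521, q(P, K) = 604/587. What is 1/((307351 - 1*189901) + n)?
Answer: -587/153835073 ≈ -3.8158e-6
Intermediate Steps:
q(P, K) = 604/587 (q(P, K) = 604*(1/587) = 604/587)
n = -222778223/587 (n = 604/587 - 1*379521 = 604/587 - 379521 = -222778223/587 ≈ -3.7952e+5)
1/((307351 - 1*189901) + n) = 1/((307351 - 1*189901) - 222778223/587) = 1/((307351 - 189901) - 222778223/587) = 1/(117450 - 222778223/587) = 1/(-153835073/587) = -587/153835073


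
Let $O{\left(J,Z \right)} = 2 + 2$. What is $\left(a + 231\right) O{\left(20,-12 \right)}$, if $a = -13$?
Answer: $872$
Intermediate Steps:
$O{\left(J,Z \right)} = 4$
$\left(a + 231\right) O{\left(20,-12 \right)} = \left(-13 + 231\right) 4 = 218 \cdot 4 = 872$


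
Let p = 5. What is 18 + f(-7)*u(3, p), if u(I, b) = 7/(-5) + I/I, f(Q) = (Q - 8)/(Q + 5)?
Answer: 15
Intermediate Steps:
f(Q) = (-8 + Q)/(5 + Q)
u(I, b) = -2/5 (u(I, b) = 7*(-1/5) + 1 = -7/5 + 1 = -2/5)
18 + f(-7)*u(3, p) = 18 + ((-8 - 7)/(5 - 7))*(-2/5) = 18 + (-15/(-2))*(-2/5) = 18 - 1/2*(-15)*(-2/5) = 18 + (15/2)*(-2/5) = 18 - 3 = 15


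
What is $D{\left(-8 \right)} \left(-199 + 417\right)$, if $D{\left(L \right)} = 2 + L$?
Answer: $-1308$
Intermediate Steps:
$D{\left(-8 \right)} \left(-199 + 417\right) = \left(2 - 8\right) \left(-199 + 417\right) = \left(-6\right) 218 = -1308$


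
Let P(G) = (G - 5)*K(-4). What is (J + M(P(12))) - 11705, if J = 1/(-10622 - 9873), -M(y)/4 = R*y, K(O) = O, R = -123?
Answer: -522233096/20495 ≈ -25481.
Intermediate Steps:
P(G) = 20 - 4*G (P(G) = (G - 5)*(-4) = (-5 + G)*(-4) = 20 - 4*G)
M(y) = 492*y (M(y) = -(-492)*y = 492*y)
J = -1/20495 (J = 1/(-20495) = -1/20495 ≈ -4.8792e-5)
(J + M(P(12))) - 11705 = (-1/20495 + 492*(20 - 4*12)) - 11705 = (-1/20495 + 492*(20 - 48)) - 11705 = (-1/20495 + 492*(-28)) - 11705 = (-1/20495 - 13776) - 11705 = -282339121/20495 - 11705 = -522233096/20495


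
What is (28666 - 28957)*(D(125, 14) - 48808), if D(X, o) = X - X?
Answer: 14203128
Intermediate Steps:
D(X, o) = 0
(28666 - 28957)*(D(125, 14) - 48808) = (28666 - 28957)*(0 - 48808) = -291*(-48808) = 14203128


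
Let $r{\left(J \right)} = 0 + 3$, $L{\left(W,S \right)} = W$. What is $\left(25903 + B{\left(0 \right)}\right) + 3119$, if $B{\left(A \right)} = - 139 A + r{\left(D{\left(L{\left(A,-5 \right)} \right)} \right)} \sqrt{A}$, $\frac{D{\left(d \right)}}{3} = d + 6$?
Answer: $29022$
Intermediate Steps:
$D{\left(d \right)} = 18 + 3 d$ ($D{\left(d \right)} = 3 \left(d + 6\right) = 3 \left(6 + d\right) = 18 + 3 d$)
$r{\left(J \right)} = 3$
$B{\left(A \right)} = - 139 A + 3 \sqrt{A}$
$\left(25903 + B{\left(0 \right)}\right) + 3119 = \left(25903 + \left(\left(-139\right) 0 + 3 \sqrt{0}\right)\right) + 3119 = \left(25903 + \left(0 + 3 \cdot 0\right)\right) + 3119 = \left(25903 + \left(0 + 0\right)\right) + 3119 = \left(25903 + 0\right) + 3119 = 25903 + 3119 = 29022$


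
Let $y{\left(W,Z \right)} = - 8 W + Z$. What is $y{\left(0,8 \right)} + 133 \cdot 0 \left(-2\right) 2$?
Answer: $8$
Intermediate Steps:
$y{\left(W,Z \right)} = Z - 8 W$
$y{\left(0,8 \right)} + 133 \cdot 0 \left(-2\right) 2 = \left(8 - 0\right) + 133 \cdot 0 \left(-2\right) 2 = \left(8 + 0\right) + 133 \cdot 0 \cdot 2 = 8 + 133 \cdot 0 = 8 + 0 = 8$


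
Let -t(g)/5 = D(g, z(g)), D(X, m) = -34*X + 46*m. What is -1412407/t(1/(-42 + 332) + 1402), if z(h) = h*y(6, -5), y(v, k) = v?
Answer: 40959803/49196301 ≈ 0.83258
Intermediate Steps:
z(h) = 6*h (z(h) = h*6 = 6*h)
t(g) = -1210*g (t(g) = -5*(-34*g + 46*(6*g)) = -5*(-34*g + 276*g) = -1210*g)
-1412407/t(1/(-42 + 332) + 1402) = -1412407*(-1/(1210*(1/(-42 + 332) + 1402))) = -1412407*(-1/(1210*(1/290 + 1402))) = -1412407/((-1210*406581/290)) = -1412407/(-49196301/29) = -1412407*(-29/49196301) = 40959803/49196301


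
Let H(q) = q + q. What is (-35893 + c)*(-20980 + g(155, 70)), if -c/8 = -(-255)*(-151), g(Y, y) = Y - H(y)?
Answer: -5705561855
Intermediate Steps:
H(q) = 2*q
g(Y, y) = Y - 2*y
c = 308040 (c = -(-8)*(-255*(-151)) = -(-8)*38505 = -8*(-38505) = 308040)
(-35893 + c)*(-20980 + g(155, 70)) = (-35893 + 308040)*(-20980 + (155 - 2*70)) = 272147*(-20980 + (155 - 140)) = 272147*(-20980 + 15) = 272147*(-20965) = -5705561855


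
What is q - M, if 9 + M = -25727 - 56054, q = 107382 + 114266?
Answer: 303438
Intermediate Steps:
q = 221648
M = -81790 (M = -9 + (-25727 - 56054) = -9 - 81781 = -81790)
q - M = 221648 - 1*(-81790) = 221648 + 81790 = 303438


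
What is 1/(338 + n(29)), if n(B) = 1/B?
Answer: 29/9803 ≈ 0.0029583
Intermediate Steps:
1/(338 + n(29)) = 1/(338 + 1/29) = 1/(9803/29) = 29/9803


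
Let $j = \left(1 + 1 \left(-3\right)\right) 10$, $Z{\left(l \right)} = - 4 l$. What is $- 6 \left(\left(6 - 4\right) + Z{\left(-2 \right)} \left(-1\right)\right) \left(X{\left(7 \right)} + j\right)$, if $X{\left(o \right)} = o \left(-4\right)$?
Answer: $-1728$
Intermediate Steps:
$X{\left(o \right)} = - 4 o$
$j = -20$ ($j = \left(1 - 3\right) 10 = \left(-2\right) 10 = -20$)
$- 6 \left(\left(6 - 4\right) + Z{\left(-2 \right)} \left(-1\right)\right) \left(X{\left(7 \right)} + j\right) = - 6 \left(\left(6 - 4\right) + \left(-4\right) \left(-2\right) \left(-1\right)\right) \left(\left(-4\right) 7 - 20\right) = - 6 \left(2 + 8 \left(-1\right)\right) \left(-28 - 20\right) = - 6 \left(2 - 8\right) \left(-48\right) = \left(-6\right) \left(-6\right) \left(-48\right) = 36 \left(-48\right) = -1728$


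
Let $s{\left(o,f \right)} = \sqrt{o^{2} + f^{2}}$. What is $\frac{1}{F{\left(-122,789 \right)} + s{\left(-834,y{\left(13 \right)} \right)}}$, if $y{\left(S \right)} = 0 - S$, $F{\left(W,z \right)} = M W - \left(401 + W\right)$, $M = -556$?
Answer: $\frac{67553}{4562712084} - \frac{5 \sqrt{27829}}{4562712084} \approx 1.4623 \cdot 10^{-5}$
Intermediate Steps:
$F{\left(W,z \right)} = -401 - 557 W$ ($F{\left(W,z \right)} = - 556 W - \left(401 + W\right) = -401 - 557 W$)
$y{\left(S \right)} = - S$
$s{\left(o,f \right)} = \sqrt{f^{2} + o^{2}}$
$\frac{1}{F{\left(-122,789 \right)} + s{\left(-834,y{\left(13 \right)} \right)}} = \frac{1}{\left(-401 - -67954\right) + \sqrt{\left(\left(-1\right) 13\right)^{2} + \left(-834\right)^{2}}} = \frac{1}{\left(-401 + 67954\right) + \sqrt{\left(-13\right)^{2} + 695556}} = \frac{1}{67553 + \sqrt{169 + 695556}} = \frac{1}{67553 + \sqrt{695725}} = \frac{1}{67553 + 5 \sqrt{27829}}$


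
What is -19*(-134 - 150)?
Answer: 5396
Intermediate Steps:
-19*(-134 - 150) = -19*(-284) = 5396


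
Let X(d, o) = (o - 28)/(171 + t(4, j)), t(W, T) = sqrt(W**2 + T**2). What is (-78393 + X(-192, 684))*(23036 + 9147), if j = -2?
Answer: -73718691234891/29221 - 42224096*sqrt(5)/29221 ≈ -2.5228e+9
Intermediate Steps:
t(W, T) = sqrt(T**2 + W**2)
X(d, o) = (-28 + o)/(171 + 2*sqrt(5)) (X(d, o) = (o - 28)/(171 + sqrt((-2)**2 + 4**2)) = (-28 + o)/(171 + sqrt(4 + 16)) = (-28 + o)/(171 + sqrt(20)) = (-28 + o)/(171 + 2*sqrt(5)))
(-78393 + X(-192, 684))*(23036 + 9147) = (-78393 + (-4788/29221 + 56*sqrt(5)/29221 + (171/29221)*684 - 2/29221*684*sqrt(5)))*(23036 + 9147) = (-78393 + (-4788/29221 + 56*sqrt(5)/29221 + 116964/29221 - 1368*sqrt(5)/29221))*32183 = (-78393 + (112176/29221 - 1312*sqrt(5)/29221))*32183 = (-2290609677/29221 - 1312*sqrt(5)/29221)*32183 = -73718691234891/29221 - 42224096*sqrt(5)/29221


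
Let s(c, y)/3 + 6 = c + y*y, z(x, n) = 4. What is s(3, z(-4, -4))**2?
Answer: 1521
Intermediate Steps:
s(c, y) = -18 + 3*c + 3*y**2 (s(c, y) = -18 + 3*(c + y*y) = -18 + 3*(c + y**2) = -18 + (3*c + 3*y**2) = -18 + 3*c + 3*y**2)
s(3, z(-4, -4))**2 = (-18 + 3*3 + 3*4**2)**2 = (-18 + 9 + 3*16)**2 = (-18 + 9 + 48)**2 = 39**2 = 1521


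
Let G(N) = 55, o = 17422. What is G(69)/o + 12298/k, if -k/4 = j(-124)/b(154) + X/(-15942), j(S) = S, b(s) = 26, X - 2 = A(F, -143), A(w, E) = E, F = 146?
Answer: 3700322121133/5729346654 ≈ 645.85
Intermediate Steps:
X = -141 (X = 2 - 143 = -141)
k = 657714/34541 (k = -4*(-124/26 - 141/(-15942)) = -4*(-124*1/26 - 141*(-1/15942)) = -4*(-62/13 + 47/5314) = -4*(-328857/69082) = 657714/34541 ≈ 19.042)
G(69)/o + 12298/k = 55/17422 + 12298/(657714/34541) = 55*(1/17422) + 12298*(34541/657714) = 55/17422 + 212392609/328857 = 3700322121133/5729346654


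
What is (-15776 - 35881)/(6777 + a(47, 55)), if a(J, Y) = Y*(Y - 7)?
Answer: -17219/3139 ≈ -5.4855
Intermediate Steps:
a(J, Y) = Y*(-7 + Y)
(-15776 - 35881)/(6777 + a(47, 55)) = (-15776 - 35881)/(6777 + 55*(-7 + 55)) = -51657/(6777 + 55*48) = -51657/(6777 + 2640) = -51657/9417 = -51657*1/9417 = -17219/3139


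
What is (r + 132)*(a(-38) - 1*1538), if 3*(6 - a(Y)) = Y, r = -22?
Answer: -501380/3 ≈ -1.6713e+5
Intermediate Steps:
a(Y) = 6 - Y/3
(r + 132)*(a(-38) - 1*1538) = (-22 + 132)*((6 - ⅓*(-38)) - 1*1538) = 110*((6 + 38/3) - 1538) = 110*(56/3 - 1538) = 110*(-4558/3) = -501380/3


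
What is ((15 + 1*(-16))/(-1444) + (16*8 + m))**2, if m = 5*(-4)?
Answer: 24321338209/2085136 ≈ 11664.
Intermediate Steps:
m = -20
((15 + 1*(-16))/(-1444) + (16*8 + m))**2 = ((15 + 1*(-16))/(-1444) + (16*8 - 20))**2 = ((15 - 16)*(-1/1444) + (128 - 20))**2 = (-1*(-1/1444) + 108)**2 = (1/1444 + 108)**2 = (155953/1444)**2 = 24321338209/2085136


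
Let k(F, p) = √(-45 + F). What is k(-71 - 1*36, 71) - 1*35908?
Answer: -35908 + 2*I*√38 ≈ -35908.0 + 12.329*I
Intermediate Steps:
k(-71 - 1*36, 71) - 1*35908 = √(-45 + (-71 - 1*36)) - 1*35908 = √(-45 + (-71 - 36)) - 35908 = √(-45 - 107) - 35908 = √(-152) - 35908 = 2*I*√38 - 35908 = -35908 + 2*I*√38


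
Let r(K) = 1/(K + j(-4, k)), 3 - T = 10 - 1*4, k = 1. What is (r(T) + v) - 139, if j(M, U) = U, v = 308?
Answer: 337/2 ≈ 168.50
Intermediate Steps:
T = -3 (T = 3 - (10 - 1*4) = 3 - (10 - 4) = 3 - 1*6 = 3 - 6 = -3)
r(K) = 1/(1 + K) (r(K) = 1/(K + 1) = 1/(1 + K))
(r(T) + v) - 139 = (1/(1 - 3) + 308) - 139 = (1/(-2) + 308) - 139 = (-½ + 308) - 139 = 615/2 - 139 = 337/2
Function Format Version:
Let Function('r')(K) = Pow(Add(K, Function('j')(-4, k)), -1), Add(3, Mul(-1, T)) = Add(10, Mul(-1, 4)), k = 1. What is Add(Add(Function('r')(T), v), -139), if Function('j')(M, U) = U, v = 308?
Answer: Rational(337, 2) ≈ 168.50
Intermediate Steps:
T = -3 (T = Add(3, Mul(-1, Add(10, Mul(-1, 4)))) = Add(3, Mul(-1, Add(10, -4))) = Add(3, Mul(-1, 6)) = Add(3, -6) = -3)
Function('r')(K) = Pow(Add(1, K), -1) (Function('r')(K) = Pow(Add(K, 1), -1) = Pow(Add(1, K), -1))
Add(Add(Function('r')(T), v), -139) = Add(Add(Pow(Add(1, -3), -1), 308), -139) = Add(Add(Pow(-2, -1), 308), -139) = Add(Add(Rational(-1, 2), 308), -139) = Add(Rational(615, 2), -139) = Rational(337, 2)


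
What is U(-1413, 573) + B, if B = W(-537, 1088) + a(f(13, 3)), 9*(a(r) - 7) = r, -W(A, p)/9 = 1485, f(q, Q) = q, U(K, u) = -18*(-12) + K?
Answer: -130982/9 ≈ -14554.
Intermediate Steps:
U(K, u) = 216 + K
W(A, p) = -13365 (W(A, p) = -9*1485 = -13365)
a(r) = 7 + r/9
B = -120209/9 (B = -13365 + (7 + (⅑)*13) = -13365 + (7 + 13/9) = -13365 + 76/9 = -120209/9 ≈ -13357.)
U(-1413, 573) + B = (216 - 1413) - 120209/9 = -1197 - 120209/9 = -130982/9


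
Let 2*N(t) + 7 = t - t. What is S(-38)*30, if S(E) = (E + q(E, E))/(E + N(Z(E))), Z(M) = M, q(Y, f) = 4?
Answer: 2040/83 ≈ 24.578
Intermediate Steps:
N(t) = -7/2 (N(t) = -7/2 + (t - t)/2 = -7/2 + (½)*0 = -7/2 + 0 = -7/2)
S(E) = (4 + E)/(-7/2 + E) (S(E) = (E + 4)/(E - 7/2) = (4 + E)/(-7/2 + E))
S(-38)*30 = (2*(4 - 38)/(-7 + 2*(-38)))*30 = (2*(-34)/(-7 - 76))*30 = (2*(-34)/(-83))*30 = (2*(-1/83)*(-34))*30 = (68/83)*30 = 2040/83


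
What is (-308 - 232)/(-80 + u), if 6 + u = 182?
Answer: -45/8 ≈ -5.6250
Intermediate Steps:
u = 176 (u = -6 + 182 = 176)
(-308 - 232)/(-80 + u) = (-308 - 232)/(-80 + 176) = -540/96 = -540*1/96 = -45/8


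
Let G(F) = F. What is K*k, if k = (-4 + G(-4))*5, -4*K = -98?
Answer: -980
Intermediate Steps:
K = 49/2 (K = -1/4*(-98) = 49/2 ≈ 24.500)
k = -40 (k = (-4 - 4)*5 = -8*5 = -40)
K*k = (49/2)*(-40) = -980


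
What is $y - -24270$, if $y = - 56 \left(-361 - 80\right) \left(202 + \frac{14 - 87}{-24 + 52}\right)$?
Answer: $4948476$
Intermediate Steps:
$y = 4924206$ ($y = - 56 \left(- 441 \left(202 - \frac{73}{28}\right)\right) = - 56 \left(\left(-441\right) \frac{5583}{28}\right) = \left(-56\right) \left(- \frac{351729}{4}\right) = 4924206$)
$y - -24270 = 4924206 - -24270 = 4924206 + 24270 = 4948476$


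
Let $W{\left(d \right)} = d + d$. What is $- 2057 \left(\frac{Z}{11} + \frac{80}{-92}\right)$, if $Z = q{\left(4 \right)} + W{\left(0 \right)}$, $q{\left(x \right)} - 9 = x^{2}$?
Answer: $- \frac{66385}{23} \approx -2886.3$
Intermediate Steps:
$q{\left(x \right)} = 9 + x^{2}$
$W{\left(d \right)} = 2 d$
$Z = 25$ ($Z = \left(9 + 4^{2}\right) + 2 \cdot 0 = \left(9 + 16\right) + 0 = 25 + 0 = 25$)
$- 2057 \left(\frac{Z}{11} + \frac{80}{-92}\right) = - 2057 \left(\frac{25}{11} + \frac{80}{-92}\right) = - 2057 \left(25 \cdot \frac{1}{11} + 80 \left(- \frac{1}{92}\right)\right) = - 2057 \left(\frac{25}{11} - \frac{20}{23}\right) = \left(-2057\right) \frac{355}{253} = - \frac{66385}{23}$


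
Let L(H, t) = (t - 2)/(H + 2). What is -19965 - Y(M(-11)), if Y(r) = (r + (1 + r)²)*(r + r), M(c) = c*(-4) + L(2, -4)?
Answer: -737675/4 ≈ -1.8442e+5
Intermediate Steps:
L(H, t) = (-2 + t)/(2 + H)
M(c) = -3/2 - 4*c (M(c) = c*(-4) + (-2 - 4)/(2 + 2) = -4*c - 6/4 = -4*c + (¼)*(-6) = -4*c - 3/2 = -3/2 - 4*c)
Y(r) = 2*r*(r + (1 + r)²) (Y(r) = (r + (1 + r)²)*(2*r) = 2*r*(r + (1 + r)²))
-19965 - Y(M(-11)) = -19965 - 2*(-3/2 - 4*(-11))*((-3/2 - 4*(-11)) + (1 + (-3/2 - 4*(-11)))²) = -19965 - 2*(-3/2 + 44)*((-3/2 + 44) + (1 + (-3/2 + 44))²) = -19965 - 2*85*(85/2 + (1 + 85/2)²)/2 = -19965 - 2*85*(85/2 + (87/2)²)/2 = -19965 - 2*85*(85/2 + 7569/4)/2 = -19965 - 2*85*7739/(2*4) = -19965 - 1*657815/4 = -19965 - 657815/4 = -737675/4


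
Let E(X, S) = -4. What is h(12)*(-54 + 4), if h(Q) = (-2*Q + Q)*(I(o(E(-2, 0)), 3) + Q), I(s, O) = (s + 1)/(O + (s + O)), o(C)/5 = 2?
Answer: 15225/2 ≈ 7612.5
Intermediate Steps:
o(C) = 10 (o(C) = 5*2 = 10)
I(s, O) = (1 + s)/(s + 2*O) (I(s, O) = (1 + s)/(O + (O + s)) = (1 + s)/(s + 2*O))
h(Q) = -Q*(11/16 + Q) (h(Q) = (-2*Q + Q)*((1 + 10)/(10 + 2*3) + Q) = (-Q)*(11/(10 + 6) + Q) = (-Q)*(11/16 + Q) = -Q*(11/16 + Q))
h(12)*(-54 + 4) = (-1/16*12*(11 + 16*12))*(-54 + 4) = -1/16*12*(11 + 192)*(-50) = -1/16*12*203*(-50) = -609/4*(-50) = 15225/2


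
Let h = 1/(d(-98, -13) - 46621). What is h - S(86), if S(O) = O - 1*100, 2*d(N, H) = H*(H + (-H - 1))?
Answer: 1305204/93229 ≈ 14.000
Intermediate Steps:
d(N, H) = -H/2 (d(N, H) = (H*(H + (-H - 1)))/2 = (H*(H + (-1 - H)))/2 = (H*(-1))/2 = (-H)/2 = -H/2)
S(O) = -100 + O (S(O) = O - 100 = -100 + O)
h = -2/93229 (h = 1/(-1/2*(-13) - 46621) = 1/(13/2 - 46621) = 1/(-93229/2) = -2/93229 ≈ -2.1453e-5)
h - S(86) = -2/93229 - (-100 + 86) = -2/93229 - 1*(-14) = -2/93229 + 14 = 1305204/93229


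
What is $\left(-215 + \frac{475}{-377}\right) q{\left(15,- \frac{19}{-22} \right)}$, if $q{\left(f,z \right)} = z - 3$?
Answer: $\frac{1915955}{4147} \approx 462.01$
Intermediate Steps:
$q{\left(f,z \right)} = -3 + z$
$\left(-215 + \frac{475}{-377}\right) q{\left(15,- \frac{19}{-22} \right)} = \left(-215 + \frac{475}{-377}\right) \left(-3 - \frac{19}{-22}\right) = \left(-215 + 475 \left(- \frac{1}{377}\right)\right) \left(-3 - - \frac{19}{22}\right) = \left(-215 - \frac{475}{377}\right) \left(-3 + \frac{19}{22}\right) = \left(- \frac{81530}{377}\right) \left(- \frac{47}{22}\right) = \frac{1915955}{4147}$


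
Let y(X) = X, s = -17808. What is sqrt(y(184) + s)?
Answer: 2*I*sqrt(4406) ≈ 132.76*I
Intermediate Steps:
sqrt(y(184) + s) = sqrt(184 - 17808) = sqrt(-17624) = 2*I*sqrt(4406)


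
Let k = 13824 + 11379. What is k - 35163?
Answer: -9960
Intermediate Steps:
k = 25203
k - 35163 = 25203 - 35163 = -9960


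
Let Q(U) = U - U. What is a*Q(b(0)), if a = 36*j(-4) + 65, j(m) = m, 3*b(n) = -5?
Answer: 0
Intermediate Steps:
b(n) = -5/3 (b(n) = (1/3)*(-5) = -5/3)
Q(U) = 0
a = -79 (a = 36*(-4) + 65 = -144 + 65 = -79)
a*Q(b(0)) = -79*0 = 0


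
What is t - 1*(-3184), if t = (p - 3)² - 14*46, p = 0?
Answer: 2549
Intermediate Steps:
t = -635 (t = (0 - 3)² - 14*46 = (-3)² - 644 = 9 - 644 = -635)
t - 1*(-3184) = -635 - 1*(-3184) = -635 + 3184 = 2549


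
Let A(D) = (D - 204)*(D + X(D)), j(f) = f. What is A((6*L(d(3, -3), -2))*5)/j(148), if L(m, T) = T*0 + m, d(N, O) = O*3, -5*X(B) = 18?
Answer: 162108/185 ≈ 876.26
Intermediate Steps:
X(B) = -18/5 (X(B) = -⅕*18 = -18/5)
d(N, O) = 3*O
L(m, T) = m (L(m, T) = 0 + m = m)
A(D) = (-204 + D)*(-18/5 + D) (A(D) = (D - 204)*(D - 18/5) = (-204 + D)*(-18/5 + D))
A((6*L(d(3, -3), -2))*5)/j(148) = (3672/5 + ((6*(3*(-3)))*5)² - 1038*6*(3*(-3))*5/5)/148 = (3672/5 + ((6*(-9))*5)² - 1038*6*(-9)*5/5)*(1/148) = (3672/5 + (-54*5)² - (-56052)*5/5)*(1/148) = (3672/5 + (-270)² - 1038/5*(-270))*(1/148) = (3672/5 + 72900 + 56052)*(1/148) = (648432/5)*(1/148) = 162108/185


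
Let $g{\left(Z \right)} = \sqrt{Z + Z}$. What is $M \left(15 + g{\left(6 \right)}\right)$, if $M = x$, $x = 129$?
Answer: $1935 + 258 \sqrt{3} \approx 2381.9$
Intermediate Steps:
$M = 129$
$g{\left(Z \right)} = \sqrt{2} \sqrt{Z}$ ($g{\left(Z \right)} = \sqrt{2 Z} = \sqrt{2} \sqrt{Z}$)
$M \left(15 + g{\left(6 \right)}\right) = 129 \left(15 + \sqrt{2} \sqrt{6}\right) = 129 \left(15 + 2 \sqrt{3}\right) = 1935 + 258 \sqrt{3}$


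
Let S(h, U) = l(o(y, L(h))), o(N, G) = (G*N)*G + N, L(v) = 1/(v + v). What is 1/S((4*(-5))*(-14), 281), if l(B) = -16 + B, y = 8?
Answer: -39200/313599 ≈ -0.12500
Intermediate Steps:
L(v) = 1/(2*v)
o(N, G) = N + N*G**2 (o(N, G) = N*G**2 + N = N + N*G**2)
S(h, U) = -8 + 2/h**2 (S(h, U) = -16 + 8*(1 + (1/(2*h))**2) = -16 + 8*(1 + 1/(4*h**2)) = -16 + (8 + 2/h**2) = -8 + 2/h**2)
1/S((4*(-5))*(-14), 281) = 1/(-8 + 2/((4*(-5))*(-14))**2) = 1/(-8 + 2/(-20*(-14))**2) = 1/(-8 + 2/280**2) = 1/(-8 + 2*(1/78400)) = 1/(-8 + 1/39200) = 1/(-313599/39200) = -39200/313599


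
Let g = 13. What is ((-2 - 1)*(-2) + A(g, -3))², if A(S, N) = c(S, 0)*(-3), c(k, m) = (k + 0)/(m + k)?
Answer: 9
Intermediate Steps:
c(k, m) = k/(k + m)
A(S, N) = -3 (A(S, N) = (S/(S + 0))*(-3) = (S/S)*(-3) = 1*(-3) = -3)
((-2 - 1)*(-2) + A(g, -3))² = ((-2 - 1)*(-2) - 3)² = (-3*(-2) - 3)² = (6 - 3)² = 3² = 9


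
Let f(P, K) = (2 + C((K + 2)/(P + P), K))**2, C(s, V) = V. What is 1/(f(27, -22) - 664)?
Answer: -1/264 ≈ -0.0037879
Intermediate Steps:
f(P, K) = (2 + K)**2
1/(f(27, -22) - 664) = 1/((2 - 22)**2 - 664) = 1/((-20)**2 - 664) = 1/(400 - 664) = 1/(-264) = -1/264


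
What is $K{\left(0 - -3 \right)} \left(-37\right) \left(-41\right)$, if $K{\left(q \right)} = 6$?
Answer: $9102$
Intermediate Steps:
$K{\left(0 - -3 \right)} \left(-37\right) \left(-41\right) = 6 \left(-37\right) \left(-41\right) = \left(-222\right) \left(-41\right) = 9102$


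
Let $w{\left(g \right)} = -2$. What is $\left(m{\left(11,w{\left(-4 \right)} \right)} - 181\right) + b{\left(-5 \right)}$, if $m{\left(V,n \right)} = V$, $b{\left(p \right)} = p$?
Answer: $-175$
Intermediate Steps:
$\left(m{\left(11,w{\left(-4 \right)} \right)} - 181\right) + b{\left(-5 \right)} = \left(11 - 181\right) - 5 = -170 - 5 = -175$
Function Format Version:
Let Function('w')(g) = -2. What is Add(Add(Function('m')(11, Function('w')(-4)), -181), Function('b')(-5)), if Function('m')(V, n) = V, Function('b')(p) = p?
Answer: -175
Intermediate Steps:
Add(Add(Function('m')(11, Function('w')(-4)), -181), Function('b')(-5)) = Add(Add(11, -181), -5) = Add(-170, -5) = -175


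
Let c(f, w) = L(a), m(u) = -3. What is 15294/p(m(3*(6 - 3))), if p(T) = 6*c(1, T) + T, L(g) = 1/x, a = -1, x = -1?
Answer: -5098/3 ≈ -1699.3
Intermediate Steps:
L(g) = -1 (L(g) = 1/(-1) = -1)
c(f, w) = -1
p(T) = -6 + T (p(T) = 6*(-1) + T = -6 + T)
15294/p(m(3*(6 - 3))) = 15294/(-6 - 3) = 15294/(-9) = 15294*(-⅑) = -5098/3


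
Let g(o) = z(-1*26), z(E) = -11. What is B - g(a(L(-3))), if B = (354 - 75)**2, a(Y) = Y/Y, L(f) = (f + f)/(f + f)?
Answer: 77852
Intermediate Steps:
L(f) = 1 (L(f) = (2*f)/((2*f)) = (2*f)*(1/(2*f)) = 1)
a(Y) = 1
g(o) = -11
B = 77841 (B = 279**2 = 77841)
B - g(a(L(-3))) = 77841 - 1*(-11) = 77841 + 11 = 77852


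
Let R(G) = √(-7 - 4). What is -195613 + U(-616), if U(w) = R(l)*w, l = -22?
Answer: -195613 - 616*I*√11 ≈ -1.9561e+5 - 2043.0*I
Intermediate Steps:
R(G) = I*√11 (R(G) = √(-11) = I*√11)
U(w) = I*w*√11 (U(w) = (I*√11)*w = I*w*√11)
-195613 + U(-616) = -195613 + I*(-616)*√11 = -195613 - 616*I*√11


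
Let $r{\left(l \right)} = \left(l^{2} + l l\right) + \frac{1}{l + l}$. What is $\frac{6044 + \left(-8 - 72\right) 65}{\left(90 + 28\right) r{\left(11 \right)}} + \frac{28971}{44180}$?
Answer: $\frac{1902426209}{2776050300} \approx 0.6853$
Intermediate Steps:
$r{\left(l \right)} = \frac{1}{2 l} + 2 l^{2}$ ($r{\left(l \right)} = \left(l^{2} + l^{2}\right) + \frac{1}{2 l} = 2 l^{2} + \frac{1}{2 l} = \frac{1}{2 l} + 2 l^{2}$)
$\frac{6044 + \left(-8 - 72\right) 65}{\left(90 + 28\right) r{\left(11 \right)}} + \frac{28971}{44180} = \frac{6044 + \left(-8 - 72\right) 65}{\left(90 + 28\right) \frac{1 + 4 \cdot 11^{3}}{2 \cdot 11}} + \frac{28971}{44180} = \frac{6044 - 5200}{118 \cdot \frac{1}{2} \cdot \frac{1}{11} \left(1 + 4 \cdot 1331\right)} + 28971 \cdot \frac{1}{44180} = \frac{6044 - 5200}{118 \cdot \frac{1}{2} \cdot \frac{1}{11} \left(1 + 5324\right)} + \frac{28971}{44180} = \frac{844}{118 \cdot \frac{1}{2} \cdot \frac{1}{11} \cdot 5325} + \frac{28971}{44180} = \frac{844}{118 \cdot \frac{5325}{22}} + \frac{28971}{44180} = \frac{844}{\frac{314175}{11}} + \frac{28971}{44180} = 844 \cdot \frac{11}{314175} + \frac{28971}{44180} = \frac{9284}{314175} + \frac{28971}{44180} = \frac{1902426209}{2776050300}$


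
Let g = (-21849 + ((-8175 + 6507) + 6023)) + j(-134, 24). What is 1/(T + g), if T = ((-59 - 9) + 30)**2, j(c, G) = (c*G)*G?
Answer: -1/93234 ≈ -1.0726e-5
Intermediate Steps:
j(c, G) = c*G**2 (j(c, G) = (G*c)*G = c*G**2)
T = 1444 (T = (-68 + 30)**2 = (-38)**2 = 1444)
g = -94678 (g = (-21849 + ((-8175 + 6507) + 6023)) - 134*24**2 = (-21849 + (-1668 + 6023)) - 134*576 = (-21849 + 4355) - 77184 = -17494 - 77184 = -94678)
1/(T + g) = 1/(1444 - 94678) = 1/(-93234) = -1/93234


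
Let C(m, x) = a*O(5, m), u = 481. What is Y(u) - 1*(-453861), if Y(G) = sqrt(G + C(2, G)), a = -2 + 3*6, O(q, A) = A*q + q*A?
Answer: 453861 + 3*sqrt(89) ≈ 4.5389e+5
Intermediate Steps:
O(q, A) = 2*A*q (O(q, A) = A*q + A*q = 2*A*q)
a = 16 (a = -2 + 18 = 16)
C(m, x) = 160*m (C(m, x) = 16*(2*m*5) = 16*(10*m) = 160*m)
Y(G) = sqrt(320 + G) (Y(G) = sqrt(G + 160*2) = sqrt(G + 320) = sqrt(320 + G))
Y(u) - 1*(-453861) = sqrt(320 + 481) - 1*(-453861) = sqrt(801) + 453861 = 3*sqrt(89) + 453861 = 453861 + 3*sqrt(89)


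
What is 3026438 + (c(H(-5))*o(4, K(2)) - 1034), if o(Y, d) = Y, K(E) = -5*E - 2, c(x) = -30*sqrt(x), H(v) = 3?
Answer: 3025404 - 120*sqrt(3) ≈ 3.0252e+6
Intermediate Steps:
K(E) = -2 - 5*E
3026438 + (c(H(-5))*o(4, K(2)) - 1034) = 3026438 + (-30*sqrt(3)*4 - 1034) = 3026438 + (-120*sqrt(3) - 1034) = 3026438 + (-1034 - 120*sqrt(3)) = 3025404 - 120*sqrt(3)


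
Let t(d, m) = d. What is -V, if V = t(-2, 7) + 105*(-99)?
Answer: 10397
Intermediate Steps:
V = -10397 (V = -2 + 105*(-99) = -2 - 10395 = -10397)
-V = -1*(-10397) = 10397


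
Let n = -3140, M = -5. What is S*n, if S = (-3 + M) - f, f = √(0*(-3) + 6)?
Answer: 25120 + 3140*√6 ≈ 32811.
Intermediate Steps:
f = √6 (f = √(0 + 6) = √6 ≈ 2.4495)
S = -8 - √6 (S = (-3 - 5) - √6 = -8 - √6 ≈ -10.449)
S*n = (-8 - √6)*(-3140) = 25120 + 3140*√6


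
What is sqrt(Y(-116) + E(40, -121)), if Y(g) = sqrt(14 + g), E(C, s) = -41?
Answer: sqrt(-41 + I*sqrt(102)) ≈ 0.78281 + 6.4508*I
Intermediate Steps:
sqrt(Y(-116) + E(40, -121)) = sqrt(sqrt(14 - 116) - 41) = sqrt(sqrt(-102) - 41) = sqrt(I*sqrt(102) - 41) = sqrt(-41 + I*sqrt(102))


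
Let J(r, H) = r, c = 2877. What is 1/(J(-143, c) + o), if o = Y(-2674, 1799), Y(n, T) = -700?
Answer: -1/843 ≈ -0.0011862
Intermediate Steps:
o = -700
1/(J(-143, c) + o) = 1/(-143 - 700) = 1/(-843) = -1/843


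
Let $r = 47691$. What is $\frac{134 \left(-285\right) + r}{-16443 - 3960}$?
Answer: $- \frac{3167}{6801} \approx -0.46567$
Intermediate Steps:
$\frac{134 \left(-285\right) + r}{-16443 - 3960} = \frac{134 \left(-285\right) + 47691}{-16443 - 3960} = \frac{-38190 + 47691}{-20403} = 9501 \left(- \frac{1}{20403}\right) = - \frac{3167}{6801}$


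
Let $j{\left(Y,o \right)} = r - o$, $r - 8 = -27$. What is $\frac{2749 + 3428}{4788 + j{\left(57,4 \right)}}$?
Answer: $\frac{6177}{4765} \approx 1.2963$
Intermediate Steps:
$r = -19$ ($r = 8 - 27 = -19$)
$j{\left(Y,o \right)} = -19 - o$
$\frac{2749 + 3428}{4788 + j{\left(57,4 \right)}} = \frac{2749 + 3428}{4788 - 23} = \frac{6177}{4788 - 23} = \frac{6177}{4765}$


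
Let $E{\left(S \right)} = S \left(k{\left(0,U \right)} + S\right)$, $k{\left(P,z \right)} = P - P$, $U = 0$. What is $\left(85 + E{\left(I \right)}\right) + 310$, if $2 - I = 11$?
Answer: $476$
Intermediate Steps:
$I = -9$ ($I = 2 - 11 = -9$)
$k{\left(P,z \right)} = 0$
$E{\left(S \right)} = S^{2}$ ($E{\left(S \right)} = S \left(0 + S\right) = S S = S^{2}$)
$\left(85 + E{\left(I \right)}\right) + 310 = \left(85 + \left(-9\right)^{2}\right) + 310 = \left(85 + 81\right) + 310 = 166 + 310 = 476$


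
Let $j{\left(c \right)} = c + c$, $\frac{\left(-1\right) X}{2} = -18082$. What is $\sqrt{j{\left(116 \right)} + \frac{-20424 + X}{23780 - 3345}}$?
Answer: $\frac{2 \sqrt{972023471}}{4087} \approx 15.257$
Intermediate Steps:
$X = 36164$ ($X = \left(-2\right) \left(-18082\right) = 36164$)
$j{\left(c \right)} = 2 c$
$\sqrt{j{\left(116 \right)} + \frac{-20424 + X}{23780 - 3345}} = \sqrt{2 \cdot 116 + \frac{-20424 + 36164}{23780 - 3345}} = \sqrt{232 + \frac{15740}{20435}} = \sqrt{232 + 15740 \cdot \frac{1}{20435}} = \sqrt{232 + \frac{3148}{4087}} = \sqrt{\frac{951332}{4087}} = \frac{2 \sqrt{972023471}}{4087}$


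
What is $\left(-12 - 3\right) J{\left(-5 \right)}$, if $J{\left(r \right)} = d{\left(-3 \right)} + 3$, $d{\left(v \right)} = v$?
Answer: $0$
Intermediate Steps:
$J{\left(r \right)} = 0$ ($J{\left(r \right)} = -3 + 3 = 0$)
$\left(-12 - 3\right) J{\left(-5 \right)} = \left(-12 - 3\right) 0 = \left(-15\right) 0 = 0$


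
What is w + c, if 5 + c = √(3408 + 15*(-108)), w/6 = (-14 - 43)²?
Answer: 19489 + 2*√447 ≈ 19531.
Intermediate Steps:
w = 19494 (w = 6*(-14 - 43)² = 6*(-57)² = 6*3249 = 19494)
c = -5 + 2*√447 (c = -5 + √(3408 + 15*(-108)) = -5 + √(3408 - 1620) = -5 + √1788 = -5 + 2*√447 ≈ 37.285)
w + c = 19494 + (-5 + 2*√447) = 19489 + 2*√447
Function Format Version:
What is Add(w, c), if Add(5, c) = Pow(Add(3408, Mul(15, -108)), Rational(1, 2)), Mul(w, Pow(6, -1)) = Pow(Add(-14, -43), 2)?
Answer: Add(19489, Mul(2, Pow(447, Rational(1, 2)))) ≈ 19531.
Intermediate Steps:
w = 19494 (w = Mul(6, Pow(Add(-14, -43), 2)) = Mul(6, Pow(-57, 2)) = Mul(6, 3249) = 19494)
c = Add(-5, Mul(2, Pow(447, Rational(1, 2)))) (c = Add(-5, Pow(Add(3408, Mul(15, -108)), Rational(1, 2))) = Add(-5, Pow(Add(3408, -1620), Rational(1, 2))) = Add(-5, Pow(1788, Rational(1, 2))) = Add(-5, Mul(2, Pow(447, Rational(1, 2)))) ≈ 37.285)
Add(w, c) = Add(19494, Add(-5, Mul(2, Pow(447, Rational(1, 2))))) = Add(19489, Mul(2, Pow(447, Rational(1, 2))))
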